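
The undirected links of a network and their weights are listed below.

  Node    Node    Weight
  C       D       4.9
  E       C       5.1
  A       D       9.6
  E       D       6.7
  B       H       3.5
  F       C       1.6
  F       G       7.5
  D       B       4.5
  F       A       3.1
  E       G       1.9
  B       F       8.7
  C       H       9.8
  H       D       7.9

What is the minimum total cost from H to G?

Running Dijkstra from H:
H: 0
B: 3.5  (via H)
D: 7.9  (via H)
C: 9.8  (via H)
F: 11.4  (via C)
A: 14.5  (via F)
E: 14.6  (via D)
G: 16.5  (via E)
Shortest route: H → D → E → G = 16.5.

16.5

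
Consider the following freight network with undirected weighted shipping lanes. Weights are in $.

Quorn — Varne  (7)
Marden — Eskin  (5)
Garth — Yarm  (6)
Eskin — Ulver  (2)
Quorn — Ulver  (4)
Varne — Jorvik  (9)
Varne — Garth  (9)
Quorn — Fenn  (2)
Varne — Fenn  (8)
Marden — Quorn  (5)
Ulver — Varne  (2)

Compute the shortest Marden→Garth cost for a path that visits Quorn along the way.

$20

Best Marden to Quorn: Marden → Quorn costing 5
Shortest Quorn→Garth: Quorn → Ulver → Varne → Garth = 15
Total via Quorn: 5 + 15 = $20.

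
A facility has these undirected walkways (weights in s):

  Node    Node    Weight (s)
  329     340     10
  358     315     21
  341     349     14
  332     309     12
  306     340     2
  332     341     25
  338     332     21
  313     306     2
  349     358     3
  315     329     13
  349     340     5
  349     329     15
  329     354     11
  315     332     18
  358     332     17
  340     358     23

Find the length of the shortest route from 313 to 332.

29 s

Enumerating some paths:
313–306–340–329–315–332: 2+2+10+13+18 = 45
313–306–340–358–332: 2+2+23+17 = 44
313–306–340–349–358–332: 2+2+5+3+17 = 29
313–306–340–349–341–332: 2+2+5+14+25 = 48
The minimum is 29 s via 313–306–340–349–358–332.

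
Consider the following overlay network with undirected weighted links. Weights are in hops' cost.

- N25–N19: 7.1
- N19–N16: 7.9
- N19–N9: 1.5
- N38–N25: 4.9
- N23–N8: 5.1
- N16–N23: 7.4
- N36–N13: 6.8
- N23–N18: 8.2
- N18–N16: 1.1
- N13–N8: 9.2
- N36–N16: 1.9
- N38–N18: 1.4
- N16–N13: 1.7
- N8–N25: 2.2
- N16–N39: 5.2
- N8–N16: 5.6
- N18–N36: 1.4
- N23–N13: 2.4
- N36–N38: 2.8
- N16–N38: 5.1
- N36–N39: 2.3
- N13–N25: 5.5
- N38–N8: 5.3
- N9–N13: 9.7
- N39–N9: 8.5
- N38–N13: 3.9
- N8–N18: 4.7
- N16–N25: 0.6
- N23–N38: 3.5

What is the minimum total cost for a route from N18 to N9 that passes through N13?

12.5 hops' cost

Shortest N18→N13: N18–N16–N13 = 2.8
Best N13 to N9: N13–N9 costing 9.7
Total via N13: 2.8 + 9.7 = 12.5 hops' cost.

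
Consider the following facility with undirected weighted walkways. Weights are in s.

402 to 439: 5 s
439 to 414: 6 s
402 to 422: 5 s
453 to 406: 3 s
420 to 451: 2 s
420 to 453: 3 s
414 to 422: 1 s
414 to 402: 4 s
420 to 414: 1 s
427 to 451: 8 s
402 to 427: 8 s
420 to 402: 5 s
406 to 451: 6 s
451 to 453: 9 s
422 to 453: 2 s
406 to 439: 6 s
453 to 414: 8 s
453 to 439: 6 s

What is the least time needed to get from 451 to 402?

Enumerating some paths:
451–420–402: 2+5 = 7
451–420–414–422–402: 2+1+1+5 = 9
Cheapest is 451–420–402 at 7 s.

7 s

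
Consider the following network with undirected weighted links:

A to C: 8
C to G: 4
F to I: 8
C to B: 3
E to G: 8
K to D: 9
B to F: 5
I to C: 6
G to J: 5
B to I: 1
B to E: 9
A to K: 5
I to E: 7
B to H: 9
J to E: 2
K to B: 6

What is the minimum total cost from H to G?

16

Settle nodes by increasing distance from H:
H: 0
B: 9  (via H)
I: 10  (via B)
C: 12  (via B)
F: 14  (via B)
K: 15  (via B)
G: 16  (via C)
Shortest route: H–B–C–G = 16.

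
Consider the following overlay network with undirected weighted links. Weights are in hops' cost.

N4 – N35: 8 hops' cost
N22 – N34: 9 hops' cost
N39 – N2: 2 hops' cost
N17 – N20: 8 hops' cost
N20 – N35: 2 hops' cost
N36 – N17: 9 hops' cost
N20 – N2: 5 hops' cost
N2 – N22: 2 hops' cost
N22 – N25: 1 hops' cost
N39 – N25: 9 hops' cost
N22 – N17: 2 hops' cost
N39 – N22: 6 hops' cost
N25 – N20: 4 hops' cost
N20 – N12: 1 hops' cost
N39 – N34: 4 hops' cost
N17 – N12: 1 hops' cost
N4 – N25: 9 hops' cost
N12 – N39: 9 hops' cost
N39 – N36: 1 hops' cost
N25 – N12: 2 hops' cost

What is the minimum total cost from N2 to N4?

Candidate routes:
N2 - N20 - N35 - N4: 5+2+8 = 15
N2 - N22 - N25 - N4: 2+1+9 = 12
N2 - N22 - N25 - N12 - N20 - N35 - N4: 2+1+2+1+2+8 = 16
Cheapest is N2 - N22 - N25 - N4 at 12 hops' cost.

12 hops' cost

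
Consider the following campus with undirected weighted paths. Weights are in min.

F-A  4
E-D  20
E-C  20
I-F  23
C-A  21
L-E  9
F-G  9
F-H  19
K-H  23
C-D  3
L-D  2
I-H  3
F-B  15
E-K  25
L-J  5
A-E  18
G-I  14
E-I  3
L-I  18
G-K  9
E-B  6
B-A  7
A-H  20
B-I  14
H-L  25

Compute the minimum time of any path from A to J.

27 min

Settle nodes by increasing distance from A:
A: 0
F: 4  (via A)
B: 7  (via A)
E: 13  (via B)
G: 13  (via F)
I: 16  (via E)
H: 19  (via I)
C: 21  (via A)
K: 22  (via G)
L: 22  (via E)
D: 24  (via C)
J: 27  (via L)
Shortest route: A → B → E → L → J = 27 min.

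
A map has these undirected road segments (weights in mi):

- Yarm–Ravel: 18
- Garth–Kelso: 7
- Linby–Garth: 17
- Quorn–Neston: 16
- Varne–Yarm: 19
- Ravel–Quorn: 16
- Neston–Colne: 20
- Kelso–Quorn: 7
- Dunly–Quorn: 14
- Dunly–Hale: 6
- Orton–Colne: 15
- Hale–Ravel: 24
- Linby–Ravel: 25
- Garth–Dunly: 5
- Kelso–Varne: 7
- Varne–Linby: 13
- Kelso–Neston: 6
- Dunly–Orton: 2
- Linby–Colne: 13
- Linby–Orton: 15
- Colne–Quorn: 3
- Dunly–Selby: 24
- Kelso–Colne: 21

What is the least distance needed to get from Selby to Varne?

Candidate routes:
Selby - Dunly - Orton - Linby - Varne: 24+2+15+13 = 54
Selby - Dunly - Quorn - Kelso - Varne: 24+14+7+7 = 52
Selby - Dunly - Garth - Kelso - Varne: 24+5+7+7 = 43
Cheapest is Selby - Dunly - Garth - Kelso - Varne at 43 mi.

43 mi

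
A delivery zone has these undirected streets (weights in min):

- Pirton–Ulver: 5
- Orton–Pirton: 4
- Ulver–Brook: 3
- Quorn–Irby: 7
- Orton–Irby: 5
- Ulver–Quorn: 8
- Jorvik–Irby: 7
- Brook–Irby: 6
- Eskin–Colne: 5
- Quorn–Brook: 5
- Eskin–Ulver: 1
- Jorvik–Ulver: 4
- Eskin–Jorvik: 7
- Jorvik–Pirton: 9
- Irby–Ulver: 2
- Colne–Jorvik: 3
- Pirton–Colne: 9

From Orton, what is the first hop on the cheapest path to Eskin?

Irby

Compare a few routes:
Orton → Irby → Ulver → Eskin: 5+2+1 = 8
Orton → Pirton → Ulver → Eskin: 4+5+1 = 10
Orton → Irby → Brook → Ulver → Eskin: 5+6+3+1 = 15
Cheapest is Orton → Irby → Ulver → Eskin at 8 min.
So from Orton the first move is to Irby.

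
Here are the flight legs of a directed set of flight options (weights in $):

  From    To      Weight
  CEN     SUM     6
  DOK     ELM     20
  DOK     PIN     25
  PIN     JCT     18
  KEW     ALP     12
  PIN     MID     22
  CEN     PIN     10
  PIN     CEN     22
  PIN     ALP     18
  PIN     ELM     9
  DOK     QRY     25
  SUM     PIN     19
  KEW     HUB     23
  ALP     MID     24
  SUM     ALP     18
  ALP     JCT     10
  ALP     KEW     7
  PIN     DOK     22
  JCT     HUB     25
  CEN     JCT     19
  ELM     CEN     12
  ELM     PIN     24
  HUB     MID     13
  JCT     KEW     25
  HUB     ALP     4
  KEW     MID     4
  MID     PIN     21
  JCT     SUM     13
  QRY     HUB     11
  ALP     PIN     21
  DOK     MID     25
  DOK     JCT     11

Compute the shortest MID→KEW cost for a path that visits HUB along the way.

Shortest MID→HUB: MID → PIN → JCT → HUB = 64
Best HUB to KEW: HUB → ALP → KEW costing 11
Total via HUB: 64 + 11 = $75.

$75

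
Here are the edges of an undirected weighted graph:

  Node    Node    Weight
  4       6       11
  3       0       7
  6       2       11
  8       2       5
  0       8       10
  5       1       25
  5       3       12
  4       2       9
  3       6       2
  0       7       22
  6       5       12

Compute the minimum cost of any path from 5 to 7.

41

Compare a few routes:
5–6–3–0–7: 12+2+7+22 = 43
5–3–0–7: 12+7+22 = 41
The minimum is 41 via 5–3–0–7.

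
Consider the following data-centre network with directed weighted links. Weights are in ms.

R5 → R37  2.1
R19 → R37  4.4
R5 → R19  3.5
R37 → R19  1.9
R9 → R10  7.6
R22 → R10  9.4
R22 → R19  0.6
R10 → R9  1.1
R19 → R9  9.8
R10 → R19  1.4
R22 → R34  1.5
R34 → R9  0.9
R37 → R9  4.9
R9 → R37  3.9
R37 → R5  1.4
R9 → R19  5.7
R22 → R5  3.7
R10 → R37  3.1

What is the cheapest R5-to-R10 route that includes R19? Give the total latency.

Best R5 to R19: R5 → R19 costing 3.5
Best R19 to R10: R19 → R37 → R9 → R10 costing 16.9
Total via R19: 3.5 + 16.9 = 20.4 ms.

20.4 ms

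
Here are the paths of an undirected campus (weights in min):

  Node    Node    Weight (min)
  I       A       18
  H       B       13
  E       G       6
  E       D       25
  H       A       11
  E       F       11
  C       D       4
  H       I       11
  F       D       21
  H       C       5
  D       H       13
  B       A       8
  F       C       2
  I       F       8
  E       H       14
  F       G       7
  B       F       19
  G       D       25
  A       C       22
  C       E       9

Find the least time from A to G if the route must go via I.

33 min

Best A to I: A–I costing 18
Shortest I→G: I–F–G = 15
Total via I: 18 + 15 = 33 min.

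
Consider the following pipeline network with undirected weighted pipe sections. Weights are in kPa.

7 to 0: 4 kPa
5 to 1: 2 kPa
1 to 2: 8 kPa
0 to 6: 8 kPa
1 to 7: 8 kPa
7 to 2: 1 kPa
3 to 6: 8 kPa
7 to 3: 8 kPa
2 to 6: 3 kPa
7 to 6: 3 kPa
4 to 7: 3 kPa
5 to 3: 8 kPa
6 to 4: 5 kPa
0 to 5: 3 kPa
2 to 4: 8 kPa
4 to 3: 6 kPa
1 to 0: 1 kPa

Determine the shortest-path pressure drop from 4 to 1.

8 kPa

Shortest distances from 4:
4: 0
7: 3  (via 4)
2: 4  (via 7)
6: 5  (via 4)
3: 6  (via 4)
0: 7  (via 7)
1: 8  (via 0)
Shortest route: 4 → 7 → 0 → 1 = 8 kPa.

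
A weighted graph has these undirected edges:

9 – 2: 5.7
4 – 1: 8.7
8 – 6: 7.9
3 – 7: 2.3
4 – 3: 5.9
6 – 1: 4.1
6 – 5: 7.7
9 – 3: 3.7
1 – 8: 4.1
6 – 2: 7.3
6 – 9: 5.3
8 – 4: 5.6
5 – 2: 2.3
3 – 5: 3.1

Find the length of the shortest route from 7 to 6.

11.3

Settle nodes by increasing distance from 7:
7: 0
3: 2.3  (via 7)
5: 5.4  (via 3)
9: 6  (via 3)
2: 7.7  (via 5)
4: 8.2  (via 3)
6: 11.3  (via 9)
Shortest route: 7–3–9–6 = 11.3.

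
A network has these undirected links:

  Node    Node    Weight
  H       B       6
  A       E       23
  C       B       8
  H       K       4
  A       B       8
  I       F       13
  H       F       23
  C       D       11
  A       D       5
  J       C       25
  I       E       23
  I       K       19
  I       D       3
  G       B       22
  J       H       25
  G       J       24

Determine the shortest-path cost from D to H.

19

Shortest distances from D:
D: 0
I: 3  (via D)
A: 5  (via D)
C: 11  (via D)
B: 13  (via A)
F: 16  (via I)
H: 19  (via B)
Shortest route: D → A → B → H = 19.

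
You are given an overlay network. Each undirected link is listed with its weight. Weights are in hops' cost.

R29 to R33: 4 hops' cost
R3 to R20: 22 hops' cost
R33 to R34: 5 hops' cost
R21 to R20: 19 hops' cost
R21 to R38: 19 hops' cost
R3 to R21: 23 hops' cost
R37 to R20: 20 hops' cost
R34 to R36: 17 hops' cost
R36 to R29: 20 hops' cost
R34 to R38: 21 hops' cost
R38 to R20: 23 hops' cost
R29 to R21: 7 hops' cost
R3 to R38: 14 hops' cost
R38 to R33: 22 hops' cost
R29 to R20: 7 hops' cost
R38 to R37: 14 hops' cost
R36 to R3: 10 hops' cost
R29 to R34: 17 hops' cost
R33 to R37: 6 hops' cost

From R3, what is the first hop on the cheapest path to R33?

Enumerating some paths:
R3–R20–R29–R33: 22+7+4 = 33
R3–R36–R34–R33: 10+17+5 = 32
The minimum is 32 hops' cost via R3–R36–R34–R33.
So from R3 the first move is to R36.

R36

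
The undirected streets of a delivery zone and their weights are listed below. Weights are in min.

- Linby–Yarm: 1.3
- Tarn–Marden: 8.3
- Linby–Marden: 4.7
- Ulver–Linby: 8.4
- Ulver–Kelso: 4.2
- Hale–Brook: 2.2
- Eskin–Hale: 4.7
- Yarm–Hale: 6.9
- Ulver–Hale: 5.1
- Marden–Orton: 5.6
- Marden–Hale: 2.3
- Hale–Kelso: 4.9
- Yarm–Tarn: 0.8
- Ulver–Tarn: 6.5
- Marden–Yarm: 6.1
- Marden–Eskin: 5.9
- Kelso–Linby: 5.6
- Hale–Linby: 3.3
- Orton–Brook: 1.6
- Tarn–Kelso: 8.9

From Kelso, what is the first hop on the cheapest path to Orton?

Hale

Candidate routes:
Kelso → Linby → Hale → Brook → Orton: 5.6+3.3+2.2+1.6 = 12.7
Kelso → Hale → Brook → Orton: 4.9+2.2+1.6 = 8.7
The minimum is 8.7 min via Kelso → Hale → Brook → Orton.
So from Kelso the first move is to Hale.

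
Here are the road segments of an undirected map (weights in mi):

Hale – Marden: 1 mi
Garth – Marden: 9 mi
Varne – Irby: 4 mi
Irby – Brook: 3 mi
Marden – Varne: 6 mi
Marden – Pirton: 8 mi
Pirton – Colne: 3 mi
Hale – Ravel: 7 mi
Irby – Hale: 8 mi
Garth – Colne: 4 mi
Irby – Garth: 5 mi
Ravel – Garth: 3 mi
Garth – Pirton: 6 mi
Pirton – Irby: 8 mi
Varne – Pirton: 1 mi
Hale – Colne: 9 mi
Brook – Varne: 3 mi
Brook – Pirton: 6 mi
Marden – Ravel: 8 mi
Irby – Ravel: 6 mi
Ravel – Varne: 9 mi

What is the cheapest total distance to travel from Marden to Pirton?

7 mi

Compare a few routes:
Marden → Varne → Pirton: 6+1 = 7
Marden → Pirton: 8 = 8
Marden → Hale → Irby → Varne → Pirton: 1+8+4+1 = 14
Marden → Hale → Colne → Pirton: 1+9+3 = 13
The minimum is 7 mi via Marden → Varne → Pirton.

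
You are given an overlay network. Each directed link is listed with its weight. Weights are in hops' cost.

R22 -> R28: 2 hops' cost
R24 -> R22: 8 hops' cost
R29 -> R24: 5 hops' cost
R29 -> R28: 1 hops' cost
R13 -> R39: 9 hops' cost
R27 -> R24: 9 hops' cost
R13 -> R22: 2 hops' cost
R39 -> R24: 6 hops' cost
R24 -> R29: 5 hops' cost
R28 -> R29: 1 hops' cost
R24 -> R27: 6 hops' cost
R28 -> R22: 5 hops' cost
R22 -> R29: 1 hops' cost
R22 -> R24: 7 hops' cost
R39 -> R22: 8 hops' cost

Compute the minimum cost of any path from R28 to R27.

12 hops' cost

Shortest distances from R28:
R28: 0
R29: 1  (via R28)
R22: 5  (via R28)
R24: 6  (via R29)
R27: 12  (via R24)
Shortest route: R28 → R29 → R24 → R27 = 12 hops' cost.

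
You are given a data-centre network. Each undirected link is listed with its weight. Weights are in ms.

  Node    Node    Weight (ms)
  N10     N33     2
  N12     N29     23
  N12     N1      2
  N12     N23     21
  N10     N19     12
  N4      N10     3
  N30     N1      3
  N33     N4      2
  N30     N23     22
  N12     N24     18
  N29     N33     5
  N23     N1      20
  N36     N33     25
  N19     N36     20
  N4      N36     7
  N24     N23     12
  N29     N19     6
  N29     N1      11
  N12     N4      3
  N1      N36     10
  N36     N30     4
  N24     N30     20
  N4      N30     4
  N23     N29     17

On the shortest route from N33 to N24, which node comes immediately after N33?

N4

Enumerating some paths:
N33 - N4 - N30 - N24: 2+4+20 = 26
N33 - N4 - N12 - N24: 2+3+18 = 23
The minimum is 23 ms via N33 - N4 - N12 - N24.
So from N33 the first move is to N4.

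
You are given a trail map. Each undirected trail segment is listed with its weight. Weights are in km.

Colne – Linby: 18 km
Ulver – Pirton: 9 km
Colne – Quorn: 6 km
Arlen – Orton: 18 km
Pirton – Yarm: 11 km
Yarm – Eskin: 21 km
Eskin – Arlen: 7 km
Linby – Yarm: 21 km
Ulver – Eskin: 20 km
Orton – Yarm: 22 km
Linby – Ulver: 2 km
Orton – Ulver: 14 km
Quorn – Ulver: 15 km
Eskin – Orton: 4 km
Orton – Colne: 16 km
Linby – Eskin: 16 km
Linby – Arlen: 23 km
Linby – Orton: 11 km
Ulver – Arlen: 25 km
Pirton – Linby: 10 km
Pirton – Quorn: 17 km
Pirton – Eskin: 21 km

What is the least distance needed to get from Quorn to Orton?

Candidate routes:
Quorn - Ulver - Linby - Orton: 15+2+11 = 28
Quorn - Colne - Orton: 6+16 = 22
Cheapest is Quorn - Colne - Orton at 22 km.

22 km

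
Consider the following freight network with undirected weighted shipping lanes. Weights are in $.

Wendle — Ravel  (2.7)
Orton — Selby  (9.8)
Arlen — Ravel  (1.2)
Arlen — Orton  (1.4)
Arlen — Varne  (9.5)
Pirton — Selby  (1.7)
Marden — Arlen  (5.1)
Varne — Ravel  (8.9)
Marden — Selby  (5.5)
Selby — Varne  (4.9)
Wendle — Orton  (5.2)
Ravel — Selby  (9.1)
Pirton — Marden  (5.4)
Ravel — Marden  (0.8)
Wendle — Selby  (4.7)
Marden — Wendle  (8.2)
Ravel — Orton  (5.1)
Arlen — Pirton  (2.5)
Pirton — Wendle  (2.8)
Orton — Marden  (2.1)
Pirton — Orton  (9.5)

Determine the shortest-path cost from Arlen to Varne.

$9.1

Settle nodes by increasing distance from Arlen:
Arlen: 0
Ravel: 1.2  (via Arlen)
Orton: 1.4  (via Arlen)
Marden: 2  (via Ravel)
Pirton: 2.5  (via Arlen)
Wendle: 3.9  (via Ravel)
Selby: 4.2  (via Pirton)
Varne: 9.1  (via Selby)
Shortest route: Arlen → Pirton → Selby → Varne = $9.1.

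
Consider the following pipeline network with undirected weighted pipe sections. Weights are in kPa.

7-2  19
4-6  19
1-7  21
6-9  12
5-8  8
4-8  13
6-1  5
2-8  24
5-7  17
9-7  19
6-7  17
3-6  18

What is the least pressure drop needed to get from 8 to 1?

37 kPa

Running Dijkstra from 8:
8: 0
5: 8  (via 8)
4: 13  (via 8)
2: 24  (via 8)
7: 25  (via 5)
6: 32  (via 4)
1: 37  (via 6)
Shortest route: 8 → 4 → 6 → 1 = 37 kPa.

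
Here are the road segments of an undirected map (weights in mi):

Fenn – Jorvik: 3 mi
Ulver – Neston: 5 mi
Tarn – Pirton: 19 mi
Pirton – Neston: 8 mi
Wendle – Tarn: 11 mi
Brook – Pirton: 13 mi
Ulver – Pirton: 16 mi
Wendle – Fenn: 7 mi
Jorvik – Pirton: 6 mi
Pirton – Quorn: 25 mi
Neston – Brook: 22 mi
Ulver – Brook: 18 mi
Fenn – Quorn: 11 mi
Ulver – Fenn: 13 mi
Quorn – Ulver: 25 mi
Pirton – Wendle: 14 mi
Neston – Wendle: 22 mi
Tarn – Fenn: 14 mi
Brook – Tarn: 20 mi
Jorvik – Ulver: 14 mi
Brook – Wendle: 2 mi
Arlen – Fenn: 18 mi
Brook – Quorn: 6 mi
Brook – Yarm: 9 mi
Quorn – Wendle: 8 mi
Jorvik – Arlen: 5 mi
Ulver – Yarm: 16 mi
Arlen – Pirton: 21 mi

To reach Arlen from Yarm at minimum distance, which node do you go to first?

Candidate routes:
Yarm → Brook → Pirton → Jorvik → Arlen: 9+13+6+5 = 33
Yarm → Brook → Quorn → Fenn → Jorvik → Arlen: 9+6+11+3+5 = 34
Yarm → Ulver → Jorvik → Arlen: 16+14+5 = 35
Yarm → Brook → Wendle → Fenn → Jorvik → Arlen: 9+2+7+3+5 = 26
The minimum is 26 mi via Yarm → Brook → Wendle → Fenn → Jorvik → Arlen.
So from Yarm the first move is to Brook.

Brook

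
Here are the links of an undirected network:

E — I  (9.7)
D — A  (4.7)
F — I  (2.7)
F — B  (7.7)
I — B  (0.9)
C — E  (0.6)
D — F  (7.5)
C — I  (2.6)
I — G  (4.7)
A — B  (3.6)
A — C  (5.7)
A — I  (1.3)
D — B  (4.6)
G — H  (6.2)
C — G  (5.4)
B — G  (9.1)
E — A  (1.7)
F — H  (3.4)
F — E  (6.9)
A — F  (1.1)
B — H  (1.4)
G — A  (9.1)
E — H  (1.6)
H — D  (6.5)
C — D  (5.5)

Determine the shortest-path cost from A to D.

Candidate routes:
A → E → C → D: 1.7+0.6+5.5 = 7.8
A → I → B → D: 1.3+0.9+4.6 = 6.8
A → D: 4.7 = 4.7
The minimum is 4.7 via A → D.

4.7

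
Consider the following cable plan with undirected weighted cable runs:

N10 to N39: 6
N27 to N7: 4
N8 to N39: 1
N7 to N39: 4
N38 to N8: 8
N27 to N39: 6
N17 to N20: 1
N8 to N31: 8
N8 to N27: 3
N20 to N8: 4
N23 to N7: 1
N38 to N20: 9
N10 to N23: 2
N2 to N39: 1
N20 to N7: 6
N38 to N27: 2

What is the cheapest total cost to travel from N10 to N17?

10

Settle nodes by increasing distance from N10:
N10: 0
N23: 2  (via N10)
N7: 3  (via N23)
N39: 6  (via N10)
N8: 7  (via N39)
N2: 7  (via N39)
N27: 7  (via N7)
N38: 9  (via N27)
N20: 9  (via N7)
N17: 10  (via N20)
Shortest route: N10–N23–N7–N20–N17 = 10.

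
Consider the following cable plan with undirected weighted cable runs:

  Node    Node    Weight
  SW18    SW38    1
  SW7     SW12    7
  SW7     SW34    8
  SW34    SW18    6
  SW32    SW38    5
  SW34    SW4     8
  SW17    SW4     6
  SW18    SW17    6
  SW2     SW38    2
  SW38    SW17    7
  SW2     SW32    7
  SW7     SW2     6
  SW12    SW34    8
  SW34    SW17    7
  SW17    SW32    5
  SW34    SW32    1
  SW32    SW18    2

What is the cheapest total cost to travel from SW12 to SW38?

Enumerating some paths:
SW12 - SW34 - SW32 - SW18 - SW38: 8+1+2+1 = 12
SW12 - SW34 - SW32 - SW38: 8+1+5 = 14
The minimum is 12 via SW12 - SW34 - SW32 - SW18 - SW38.

12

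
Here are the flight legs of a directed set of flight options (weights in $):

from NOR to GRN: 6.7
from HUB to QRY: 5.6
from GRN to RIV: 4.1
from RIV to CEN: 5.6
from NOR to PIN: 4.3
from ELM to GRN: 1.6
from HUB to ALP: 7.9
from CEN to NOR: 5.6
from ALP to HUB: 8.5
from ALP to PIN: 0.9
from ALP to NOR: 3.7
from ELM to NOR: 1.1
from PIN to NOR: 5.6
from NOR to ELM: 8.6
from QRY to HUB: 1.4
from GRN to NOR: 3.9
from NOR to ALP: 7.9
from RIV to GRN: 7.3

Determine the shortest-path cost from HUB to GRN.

Candidate routes:
HUB–ALP–NOR–ELM–GRN: 7.9+3.7+8.6+1.6 = 21.8
HUB–ALP–PIN–NOR–ELM–GRN: 7.9+0.9+5.6+8.6+1.6 = 24.6
HUB–ALP–PIN–NOR–GRN: 7.9+0.9+5.6+6.7 = 21.1
HUB–ALP–NOR–GRN: 7.9+3.7+6.7 = 18.3
The minimum is $18.3 via HUB–ALP–NOR–GRN.

$18.3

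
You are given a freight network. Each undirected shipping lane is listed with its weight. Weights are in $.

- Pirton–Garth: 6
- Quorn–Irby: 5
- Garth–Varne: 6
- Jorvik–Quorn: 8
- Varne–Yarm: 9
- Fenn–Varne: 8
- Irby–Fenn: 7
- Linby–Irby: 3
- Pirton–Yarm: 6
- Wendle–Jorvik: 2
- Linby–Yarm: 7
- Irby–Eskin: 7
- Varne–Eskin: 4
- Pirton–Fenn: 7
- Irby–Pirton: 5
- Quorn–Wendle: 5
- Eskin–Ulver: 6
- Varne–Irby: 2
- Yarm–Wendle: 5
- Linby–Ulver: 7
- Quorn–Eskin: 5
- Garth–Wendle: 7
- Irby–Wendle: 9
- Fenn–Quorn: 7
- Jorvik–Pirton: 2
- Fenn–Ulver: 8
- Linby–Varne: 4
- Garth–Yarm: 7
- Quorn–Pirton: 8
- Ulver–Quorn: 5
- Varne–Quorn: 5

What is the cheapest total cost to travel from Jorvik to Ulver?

Compare a few routes:
Jorvik → Wendle → Quorn → Ulver: 2+5+5 = 12
Jorvik → Quorn → Ulver: 8+5 = 13
The minimum is $12 via Jorvik → Wendle → Quorn → Ulver.

$12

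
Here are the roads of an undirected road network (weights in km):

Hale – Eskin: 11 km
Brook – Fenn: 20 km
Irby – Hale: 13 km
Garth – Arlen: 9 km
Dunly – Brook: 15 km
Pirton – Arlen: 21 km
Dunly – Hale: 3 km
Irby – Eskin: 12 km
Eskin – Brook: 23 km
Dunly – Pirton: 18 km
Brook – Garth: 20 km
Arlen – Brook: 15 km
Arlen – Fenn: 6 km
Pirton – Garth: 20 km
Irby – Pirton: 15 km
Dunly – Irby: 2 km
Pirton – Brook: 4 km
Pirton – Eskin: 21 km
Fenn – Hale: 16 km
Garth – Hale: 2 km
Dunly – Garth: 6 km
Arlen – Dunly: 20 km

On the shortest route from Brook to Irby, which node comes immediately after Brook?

Dunly

Enumerating some paths:
Brook - Pirton - Dunly - Irby: 4+18+2 = 24
Brook - Pirton - Irby: 4+15 = 19
Brook - Dunly - Irby: 15+2 = 17
The minimum is 17 km via Brook - Dunly - Irby.
So from Brook the first move is to Dunly.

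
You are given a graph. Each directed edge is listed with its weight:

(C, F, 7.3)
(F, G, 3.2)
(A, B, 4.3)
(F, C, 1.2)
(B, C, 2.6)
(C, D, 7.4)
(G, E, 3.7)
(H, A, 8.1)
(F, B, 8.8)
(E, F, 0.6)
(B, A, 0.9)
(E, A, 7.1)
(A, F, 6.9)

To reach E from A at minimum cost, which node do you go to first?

F

Candidate routes:
A → F → G → E: 6.9+3.2+3.7 = 13.8
A → B → C → F → G → E: 4.3+2.6+7.3+3.2+3.7 = 21.1
The minimum is 13.8 via A → F → G → E.
So from A the first move is to F.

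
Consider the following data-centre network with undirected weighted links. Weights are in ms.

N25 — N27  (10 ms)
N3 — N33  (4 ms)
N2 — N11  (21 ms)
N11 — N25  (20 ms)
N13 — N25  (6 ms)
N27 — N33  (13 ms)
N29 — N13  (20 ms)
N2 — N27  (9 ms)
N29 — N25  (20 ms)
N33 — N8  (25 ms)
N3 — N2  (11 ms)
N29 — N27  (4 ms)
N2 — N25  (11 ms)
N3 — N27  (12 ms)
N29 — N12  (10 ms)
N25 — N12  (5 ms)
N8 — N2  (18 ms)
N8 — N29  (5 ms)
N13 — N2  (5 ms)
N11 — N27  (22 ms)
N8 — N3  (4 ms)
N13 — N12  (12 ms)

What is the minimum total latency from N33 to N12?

Compare a few routes:
N33–N27–N29–N12: 13+4+10 = 27
N33–N3–N8–N29–N12: 4+4+5+10 = 23
The minimum is 23 ms via N33–N3–N8–N29–N12.

23 ms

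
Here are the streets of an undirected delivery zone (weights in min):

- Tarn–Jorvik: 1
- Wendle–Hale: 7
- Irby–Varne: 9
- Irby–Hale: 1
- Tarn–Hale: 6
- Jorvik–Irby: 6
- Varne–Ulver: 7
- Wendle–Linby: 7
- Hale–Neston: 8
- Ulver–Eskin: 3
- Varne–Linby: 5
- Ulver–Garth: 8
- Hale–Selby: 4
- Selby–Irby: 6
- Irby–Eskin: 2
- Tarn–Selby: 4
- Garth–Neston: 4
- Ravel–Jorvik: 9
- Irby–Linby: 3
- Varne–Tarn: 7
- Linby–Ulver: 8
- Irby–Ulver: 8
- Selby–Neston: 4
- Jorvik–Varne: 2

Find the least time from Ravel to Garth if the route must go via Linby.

Best Ravel to Linby: Ravel → Jorvik → Varne → Linby costing 16
Shortest Linby→Garth: Linby → Ulver → Garth = 16
Total via Linby: 16 + 16 = 32 min.

32 min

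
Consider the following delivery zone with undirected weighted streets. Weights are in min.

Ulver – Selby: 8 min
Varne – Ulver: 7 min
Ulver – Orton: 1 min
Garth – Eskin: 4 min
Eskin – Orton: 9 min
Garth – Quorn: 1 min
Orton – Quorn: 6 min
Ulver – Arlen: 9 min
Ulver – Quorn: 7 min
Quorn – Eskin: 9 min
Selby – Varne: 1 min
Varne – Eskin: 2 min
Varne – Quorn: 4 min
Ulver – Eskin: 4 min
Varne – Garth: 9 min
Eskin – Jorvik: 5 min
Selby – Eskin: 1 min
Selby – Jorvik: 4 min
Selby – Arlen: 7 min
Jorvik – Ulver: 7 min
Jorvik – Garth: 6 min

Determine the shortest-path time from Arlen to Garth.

Candidate routes:
Arlen → Selby → Varne → Quorn → Garth: 7+1+4+1 = 13
Arlen → Selby → Eskin → Garth: 7+1+4 = 12
The minimum is 12 min via Arlen → Selby → Eskin → Garth.

12 min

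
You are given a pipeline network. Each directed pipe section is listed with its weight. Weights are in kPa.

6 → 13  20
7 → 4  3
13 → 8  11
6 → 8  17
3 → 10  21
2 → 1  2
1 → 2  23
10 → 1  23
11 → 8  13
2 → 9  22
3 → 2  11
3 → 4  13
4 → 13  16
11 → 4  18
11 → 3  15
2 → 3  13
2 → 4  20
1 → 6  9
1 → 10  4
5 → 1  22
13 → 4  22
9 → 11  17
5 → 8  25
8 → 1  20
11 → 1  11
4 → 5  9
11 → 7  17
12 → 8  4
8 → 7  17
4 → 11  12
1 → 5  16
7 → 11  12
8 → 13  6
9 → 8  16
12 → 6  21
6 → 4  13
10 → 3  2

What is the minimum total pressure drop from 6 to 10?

40 kPa

Shortest distances from 6:
6: 0
4: 13  (via 6)
8: 17  (via 6)
13: 20  (via 6)
5: 22  (via 4)
11: 25  (via 4)
7: 34  (via 8)
1: 36  (via 11)
3: 40  (via 11)
10: 40  (via 1)
Shortest route: 6 → 4 → 11 → 1 → 10 = 40 kPa.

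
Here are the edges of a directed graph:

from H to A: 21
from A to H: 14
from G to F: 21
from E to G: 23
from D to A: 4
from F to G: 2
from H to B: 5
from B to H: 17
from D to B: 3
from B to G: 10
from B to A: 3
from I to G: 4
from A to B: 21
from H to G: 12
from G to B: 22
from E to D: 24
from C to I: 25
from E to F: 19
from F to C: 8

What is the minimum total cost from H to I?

66

Settle nodes by increasing distance from H:
H: 0
B: 5  (via H)
A: 8  (via B)
G: 12  (via H)
F: 33  (via G)
C: 41  (via F)
I: 66  (via C)
Shortest route: H–G–F–C–I = 66.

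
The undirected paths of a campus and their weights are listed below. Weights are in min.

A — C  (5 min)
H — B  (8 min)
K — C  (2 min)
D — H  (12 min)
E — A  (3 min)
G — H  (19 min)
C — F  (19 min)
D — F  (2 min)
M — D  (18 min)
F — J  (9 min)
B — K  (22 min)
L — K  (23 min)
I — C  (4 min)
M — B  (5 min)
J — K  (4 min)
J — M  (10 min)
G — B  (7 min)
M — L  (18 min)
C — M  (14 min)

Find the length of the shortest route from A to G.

Settle nodes by increasing distance from A:
A: 0
E: 3  (via A)
C: 5  (via A)
K: 7  (via C)
I: 9  (via C)
J: 11  (via K)
M: 19  (via C)
F: 20  (via J)
D: 22  (via F)
B: 24  (via M)
L: 30  (via K)
G: 31  (via B)
Shortest route: A → C → M → B → G = 31 min.

31 min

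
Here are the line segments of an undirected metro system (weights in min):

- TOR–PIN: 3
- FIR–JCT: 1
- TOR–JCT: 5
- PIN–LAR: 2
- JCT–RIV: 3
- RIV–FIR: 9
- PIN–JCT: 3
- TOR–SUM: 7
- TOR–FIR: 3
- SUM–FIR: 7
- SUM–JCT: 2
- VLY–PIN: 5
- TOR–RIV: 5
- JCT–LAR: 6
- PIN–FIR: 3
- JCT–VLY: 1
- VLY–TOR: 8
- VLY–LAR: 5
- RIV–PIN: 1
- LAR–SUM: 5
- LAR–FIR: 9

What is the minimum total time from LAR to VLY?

Enumerating some paths:
LAR–PIN–JCT–VLY: 2+3+1 = 6
LAR–VLY: 5 = 5
LAR–PIN–VLY: 2+5 = 7
Cheapest is LAR–VLY at 5 min.

5 min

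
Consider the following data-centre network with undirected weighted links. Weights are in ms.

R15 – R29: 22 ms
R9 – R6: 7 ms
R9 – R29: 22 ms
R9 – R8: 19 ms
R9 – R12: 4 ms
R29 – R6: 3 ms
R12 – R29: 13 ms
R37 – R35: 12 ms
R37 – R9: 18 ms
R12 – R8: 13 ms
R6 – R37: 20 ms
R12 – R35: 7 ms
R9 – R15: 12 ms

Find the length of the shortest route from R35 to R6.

18 ms

Settle nodes by increasing distance from R35:
R35: 0
R12: 7  (via R35)
R9: 11  (via R12)
R37: 12  (via R35)
R6: 18  (via R9)
Shortest route: R35 → R12 → R9 → R6 = 18 ms.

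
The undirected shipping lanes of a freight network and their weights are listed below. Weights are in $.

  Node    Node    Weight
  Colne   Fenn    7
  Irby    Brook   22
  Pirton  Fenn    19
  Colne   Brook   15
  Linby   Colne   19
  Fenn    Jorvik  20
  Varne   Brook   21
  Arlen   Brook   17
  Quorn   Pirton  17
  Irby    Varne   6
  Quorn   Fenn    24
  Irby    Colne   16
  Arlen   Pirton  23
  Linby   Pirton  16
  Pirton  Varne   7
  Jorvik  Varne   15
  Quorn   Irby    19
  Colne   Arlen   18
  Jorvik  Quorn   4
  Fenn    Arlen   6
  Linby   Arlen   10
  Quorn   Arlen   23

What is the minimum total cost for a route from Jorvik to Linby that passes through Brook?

Shortest Jorvik→Brook: Jorvik → Varne → Brook = 36
Shortest Brook→Linby: Brook → Arlen → Linby = 27
Total via Brook: 36 + 27 = $63.

$63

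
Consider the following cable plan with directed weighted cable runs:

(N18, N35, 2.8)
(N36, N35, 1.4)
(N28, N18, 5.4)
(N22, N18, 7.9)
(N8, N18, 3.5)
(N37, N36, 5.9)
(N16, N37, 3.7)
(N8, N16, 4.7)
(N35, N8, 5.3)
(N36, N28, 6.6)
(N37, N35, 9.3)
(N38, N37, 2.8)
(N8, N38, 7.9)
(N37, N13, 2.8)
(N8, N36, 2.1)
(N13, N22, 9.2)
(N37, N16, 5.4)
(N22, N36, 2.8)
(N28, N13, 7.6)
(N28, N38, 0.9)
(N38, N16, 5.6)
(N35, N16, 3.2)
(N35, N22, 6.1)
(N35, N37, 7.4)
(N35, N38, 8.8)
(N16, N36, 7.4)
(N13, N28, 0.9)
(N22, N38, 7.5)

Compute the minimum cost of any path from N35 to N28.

10.6

Compare a few routes:
N35 - N37 - N13 - N28: 7.4+2.8+0.9 = 11.1
N35 - N16 - N37 - N13 - N28: 3.2+3.7+2.8+0.9 = 10.6
Cheapest is N35 - N16 - N37 - N13 - N28 at 10.6.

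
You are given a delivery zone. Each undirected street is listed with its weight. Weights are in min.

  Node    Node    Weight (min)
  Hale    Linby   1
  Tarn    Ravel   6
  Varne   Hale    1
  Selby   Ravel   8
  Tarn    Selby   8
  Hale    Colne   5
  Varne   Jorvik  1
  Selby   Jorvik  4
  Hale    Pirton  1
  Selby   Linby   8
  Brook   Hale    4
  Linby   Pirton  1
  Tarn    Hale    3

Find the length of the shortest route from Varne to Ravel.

10 min

Enumerating some paths:
Varne - Hale - Tarn - Ravel: 1+3+6 = 10
Varne - Hale - Linby - Selby - Ravel: 1+1+8+8 = 18
Varne - Hale - Pirton - Linby - Selby - Ravel: 1+1+1+8+8 = 19
Varne - Jorvik - Selby - Ravel: 1+4+8 = 13
Cheapest is Varne - Hale - Tarn - Ravel at 10 min.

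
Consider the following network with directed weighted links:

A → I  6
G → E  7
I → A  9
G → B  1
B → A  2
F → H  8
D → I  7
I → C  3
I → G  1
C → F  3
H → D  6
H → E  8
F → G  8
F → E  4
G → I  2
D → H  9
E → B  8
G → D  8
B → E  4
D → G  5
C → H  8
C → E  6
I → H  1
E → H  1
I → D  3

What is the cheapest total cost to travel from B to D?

Settle nodes by increasing distance from B:
B: 0
A: 2  (via B)
E: 4  (via B)
H: 5  (via E)
I: 8  (via A)
G: 9  (via I)
C: 11  (via I)
D: 11  (via H)
Shortest route: B–E–H–D = 11.

11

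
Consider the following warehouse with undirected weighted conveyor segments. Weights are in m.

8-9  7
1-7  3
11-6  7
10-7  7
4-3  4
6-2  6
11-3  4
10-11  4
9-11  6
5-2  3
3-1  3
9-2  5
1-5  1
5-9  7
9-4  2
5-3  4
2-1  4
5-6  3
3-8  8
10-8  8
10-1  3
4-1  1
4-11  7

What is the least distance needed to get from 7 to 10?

Candidate routes:
7 → 1 → 3 → 11 → 10: 3+3+4+4 = 14
7 → 1 → 4 → 11 → 10: 3+1+7+4 = 15
7 → 1 → 10: 3+3 = 6
7 → 10: 7 = 7
The minimum is 6 m via 7 → 1 → 10.

6 m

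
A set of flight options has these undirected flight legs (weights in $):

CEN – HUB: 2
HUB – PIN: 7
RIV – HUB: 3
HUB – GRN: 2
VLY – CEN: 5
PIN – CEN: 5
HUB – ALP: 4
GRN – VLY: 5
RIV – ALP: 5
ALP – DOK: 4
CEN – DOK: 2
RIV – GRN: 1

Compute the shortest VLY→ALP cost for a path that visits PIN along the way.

$21

Best VLY to PIN: VLY → CEN → PIN costing 10
Shortest PIN→ALP: PIN → HUB → ALP = 11
Total via PIN: 10 + 11 = $21.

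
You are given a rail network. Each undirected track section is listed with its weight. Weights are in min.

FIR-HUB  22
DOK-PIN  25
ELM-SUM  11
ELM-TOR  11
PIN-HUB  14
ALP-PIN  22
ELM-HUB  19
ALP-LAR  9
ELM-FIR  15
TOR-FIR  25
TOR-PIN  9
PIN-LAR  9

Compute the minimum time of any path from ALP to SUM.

Enumerating some paths:
ALP - PIN - TOR - ELM - SUM: 22+9+11+11 = 53
ALP - LAR - PIN - HUB - ELM - SUM: 9+9+14+19+11 = 62
ALP - LAR - PIN - TOR - ELM - SUM: 9+9+9+11+11 = 49
The minimum is 49 min via ALP - LAR - PIN - TOR - ELM - SUM.

49 min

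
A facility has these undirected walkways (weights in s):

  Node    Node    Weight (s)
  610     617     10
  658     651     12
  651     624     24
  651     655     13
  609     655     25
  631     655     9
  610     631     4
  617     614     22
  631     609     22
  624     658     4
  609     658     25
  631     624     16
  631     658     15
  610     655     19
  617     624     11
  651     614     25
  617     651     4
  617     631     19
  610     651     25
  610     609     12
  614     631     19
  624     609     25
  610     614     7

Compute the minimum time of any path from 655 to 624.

25 s

Running Dijkstra from 655:
655: 0
631: 9  (via 655)
651: 13  (via 655)
610: 13  (via 631)
617: 17  (via 651)
614: 20  (via 610)
658: 24  (via 631)
609: 25  (via 655)
624: 25  (via 631)
Shortest route: 655–631–624 = 25 s.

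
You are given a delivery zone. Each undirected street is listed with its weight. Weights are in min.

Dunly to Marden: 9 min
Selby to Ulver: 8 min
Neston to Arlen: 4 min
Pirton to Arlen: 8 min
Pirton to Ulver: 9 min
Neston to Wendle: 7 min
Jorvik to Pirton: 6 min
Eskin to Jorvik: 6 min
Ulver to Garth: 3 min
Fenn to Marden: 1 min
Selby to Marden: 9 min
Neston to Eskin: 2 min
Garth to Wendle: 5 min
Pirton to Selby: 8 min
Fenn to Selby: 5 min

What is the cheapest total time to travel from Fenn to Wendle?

21 min

Enumerating some paths:
Fenn → Marden → Selby → Ulver → Garth → Wendle: 1+9+8+3+5 = 26
Fenn → Selby → Ulver → Garth → Wendle: 5+8+3+5 = 21
Cheapest is Fenn → Selby → Ulver → Garth → Wendle at 21 min.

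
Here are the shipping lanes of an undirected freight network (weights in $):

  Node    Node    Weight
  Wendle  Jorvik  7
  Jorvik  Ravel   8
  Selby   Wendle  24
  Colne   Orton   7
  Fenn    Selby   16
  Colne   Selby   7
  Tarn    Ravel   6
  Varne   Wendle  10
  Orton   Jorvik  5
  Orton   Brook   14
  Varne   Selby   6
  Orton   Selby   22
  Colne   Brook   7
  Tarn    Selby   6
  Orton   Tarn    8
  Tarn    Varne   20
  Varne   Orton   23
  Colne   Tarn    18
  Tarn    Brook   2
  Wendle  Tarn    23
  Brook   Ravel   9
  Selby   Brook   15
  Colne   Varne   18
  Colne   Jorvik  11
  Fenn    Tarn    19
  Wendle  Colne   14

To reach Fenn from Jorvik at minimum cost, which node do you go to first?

Orton

Compare a few routes:
Jorvik–Orton–Tarn–Fenn: 5+8+19 = 32
Jorvik–Colne–Selby–Fenn: 11+7+16 = 34
Jorvik–Ravel–Tarn–Fenn: 8+6+19 = 33
Cheapest is Jorvik–Orton–Tarn–Fenn at $32.
So from Jorvik the first move is to Orton.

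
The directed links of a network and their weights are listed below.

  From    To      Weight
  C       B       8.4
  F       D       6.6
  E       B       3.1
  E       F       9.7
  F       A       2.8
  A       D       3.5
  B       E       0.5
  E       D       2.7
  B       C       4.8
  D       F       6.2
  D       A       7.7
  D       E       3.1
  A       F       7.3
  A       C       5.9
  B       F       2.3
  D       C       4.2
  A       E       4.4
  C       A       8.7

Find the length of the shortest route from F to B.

Shortest distances from F:
F: 0
A: 2.8  (via F)
D: 6.3  (via A)
E: 7.2  (via A)
C: 8.7  (via A)
B: 10.3  (via E)
Shortest route: F–A–E–B = 10.3.

10.3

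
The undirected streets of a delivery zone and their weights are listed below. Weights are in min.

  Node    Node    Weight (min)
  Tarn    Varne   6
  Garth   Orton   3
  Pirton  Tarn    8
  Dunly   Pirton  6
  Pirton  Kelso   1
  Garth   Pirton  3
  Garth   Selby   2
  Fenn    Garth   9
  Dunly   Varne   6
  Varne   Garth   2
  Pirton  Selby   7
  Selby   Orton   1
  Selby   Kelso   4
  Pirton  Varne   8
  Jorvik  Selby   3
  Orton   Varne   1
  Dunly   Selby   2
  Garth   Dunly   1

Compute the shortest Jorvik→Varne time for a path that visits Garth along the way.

7 min

Best Jorvik to Garth: Jorvik–Selby–Garth costing 5
Shortest Garth→Varne: Garth–Varne = 2
Total via Garth: 5 + 2 = 7 min.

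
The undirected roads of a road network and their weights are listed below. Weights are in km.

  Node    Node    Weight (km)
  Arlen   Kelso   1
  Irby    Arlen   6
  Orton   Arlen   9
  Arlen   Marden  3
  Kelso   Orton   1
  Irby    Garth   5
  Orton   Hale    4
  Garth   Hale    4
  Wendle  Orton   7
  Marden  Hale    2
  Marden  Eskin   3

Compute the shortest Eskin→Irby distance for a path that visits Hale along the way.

Shortest Eskin→Hale: Eskin–Marden–Hale = 5
Shortest Hale→Irby: Hale–Garth–Irby = 9
Total via Hale: 5 + 9 = 14 km.

14 km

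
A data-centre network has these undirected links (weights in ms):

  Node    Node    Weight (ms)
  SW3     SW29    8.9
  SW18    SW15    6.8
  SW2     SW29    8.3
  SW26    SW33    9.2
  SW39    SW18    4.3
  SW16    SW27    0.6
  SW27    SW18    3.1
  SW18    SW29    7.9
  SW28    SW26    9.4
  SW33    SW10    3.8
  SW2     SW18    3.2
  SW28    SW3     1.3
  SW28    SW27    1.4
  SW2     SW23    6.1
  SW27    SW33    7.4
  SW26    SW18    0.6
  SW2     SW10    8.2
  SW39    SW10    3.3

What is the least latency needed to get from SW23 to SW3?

Compare a few routes:
SW23 - SW2 - SW18 - SW26 - SW28 - SW3: 6.1+3.2+0.6+9.4+1.3 = 20.6
SW23 - SW2 - SW18 - SW27 - SW28 - SW3: 6.1+3.2+3.1+1.4+1.3 = 15.1
SW23 - SW2 - SW29 - SW3: 6.1+8.3+8.9 = 23.3
Cheapest is SW23 - SW2 - SW18 - SW27 - SW28 - SW3 at 15.1 ms.

15.1 ms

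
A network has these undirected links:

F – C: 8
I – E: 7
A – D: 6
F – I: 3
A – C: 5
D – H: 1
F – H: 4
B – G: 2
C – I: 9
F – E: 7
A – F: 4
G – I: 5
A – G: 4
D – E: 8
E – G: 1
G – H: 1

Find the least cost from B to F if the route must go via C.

19

Shortest B→C: B → G → A → C = 11
Shortest C→F: C → F = 8
Total via C: 11 + 8 = 19.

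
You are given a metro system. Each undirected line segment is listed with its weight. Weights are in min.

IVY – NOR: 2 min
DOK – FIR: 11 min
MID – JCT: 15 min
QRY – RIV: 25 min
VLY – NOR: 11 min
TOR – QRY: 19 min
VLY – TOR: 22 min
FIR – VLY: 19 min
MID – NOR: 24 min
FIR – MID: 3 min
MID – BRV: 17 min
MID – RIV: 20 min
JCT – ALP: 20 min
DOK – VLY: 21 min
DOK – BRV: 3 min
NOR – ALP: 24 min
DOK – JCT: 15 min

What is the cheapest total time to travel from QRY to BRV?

62 min

Settle nodes by increasing distance from QRY:
QRY: 0
TOR: 19  (via QRY)
RIV: 25  (via QRY)
VLY: 41  (via TOR)
MID: 45  (via RIV)
FIR: 48  (via MID)
NOR: 52  (via VLY)
IVY: 54  (via NOR)
DOK: 59  (via FIR)
JCT: 60  (via MID)
BRV: 62  (via MID)
Shortest route: QRY–RIV–MID–BRV = 62 min.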